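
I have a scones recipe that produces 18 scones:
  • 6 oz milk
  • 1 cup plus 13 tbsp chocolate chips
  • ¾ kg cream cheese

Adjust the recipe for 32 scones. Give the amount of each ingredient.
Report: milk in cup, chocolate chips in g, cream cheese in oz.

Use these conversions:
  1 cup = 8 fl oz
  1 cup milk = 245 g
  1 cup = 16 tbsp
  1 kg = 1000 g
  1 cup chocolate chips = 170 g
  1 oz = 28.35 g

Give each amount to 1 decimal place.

milk: 1.2 cup; chocolate chips: 547.8 g; cream cheese: 47.0 oz

Scaling factor: 32/18 = 16/9.
milk: 6 oz × 16/9 × 28.35 g/oz ÷ 245 g/cup ≈ 1.2 cup
chocolate chips: (1 cup + 13 tbsp = 1.8125 cup) × 16/9 × 170 g/cup ≈ 547.8 g
cream cheese: 0.75 kg × 16/9 × 1000 g/kg ÷ 28.35 g/oz ≈ 47.0 oz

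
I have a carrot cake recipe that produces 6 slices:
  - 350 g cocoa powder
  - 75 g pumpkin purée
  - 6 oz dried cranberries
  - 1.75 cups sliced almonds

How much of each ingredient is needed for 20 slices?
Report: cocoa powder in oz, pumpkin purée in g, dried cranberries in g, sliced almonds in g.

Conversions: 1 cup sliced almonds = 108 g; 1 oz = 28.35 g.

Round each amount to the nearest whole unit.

Scaling factor: 20/6 = 10/3.
cocoa powder: 350 g × 10/3 ÷ 28.35 g/oz ≈ 41 oz
pumpkin purée: 75 g × 10/3 = 250 g
dried cranberries: 6 oz × 10/3 × 28.35 g/oz = 567 g
sliced almonds: 1.75 cup × 10/3 × 108 g/cup = 630 g

cocoa powder: 41 oz; pumpkin purée: 250 g; dried cranberries: 567 g; sliced almonds: 630 g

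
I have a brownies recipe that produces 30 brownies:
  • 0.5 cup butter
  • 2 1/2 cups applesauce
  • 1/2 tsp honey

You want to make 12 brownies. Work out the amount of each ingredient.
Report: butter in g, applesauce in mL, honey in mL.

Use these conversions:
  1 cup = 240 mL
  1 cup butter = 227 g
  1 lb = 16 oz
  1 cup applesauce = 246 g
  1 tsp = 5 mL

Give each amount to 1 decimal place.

butter: 45.4 g; applesauce: 240.0 mL; honey: 1.0 mL

Scaling factor: 12/30 = 2/5 = 0.4.
butter: 0.5 cup × 2/5 × 227 g/cup = 45.4 g
applesauce: 2.5 cup × 2/5 × 240 mL/cup = 240.0 mL
honey: 0.5 tsp × 2/5 × 5 mL/tsp = 1.0 mL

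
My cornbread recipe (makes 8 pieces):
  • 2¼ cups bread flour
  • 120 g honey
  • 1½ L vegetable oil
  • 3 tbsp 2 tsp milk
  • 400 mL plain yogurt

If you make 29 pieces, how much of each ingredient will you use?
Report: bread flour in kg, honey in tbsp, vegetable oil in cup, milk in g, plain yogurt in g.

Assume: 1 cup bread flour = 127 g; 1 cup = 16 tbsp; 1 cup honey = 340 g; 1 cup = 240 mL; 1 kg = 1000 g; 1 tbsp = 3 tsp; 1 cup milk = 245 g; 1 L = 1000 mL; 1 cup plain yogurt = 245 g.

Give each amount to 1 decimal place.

bread flour: 1.0 kg; honey: 20.5 tbsp; vegetable oil: 22.7 cup; milk: 203.5 g; plain yogurt: 1480.2 g

Scaling factor: 29/8 = 3.625.
bread flour: 2.25 cup × 29/8 × 127 g/cup ÷ 1000 g/kg ≈ 1.0 kg
honey: 120 g × 29/8 ÷ 340 g/cup × 16 tbsp/cup ≈ 20.5 tbsp
vegetable oil: 1.5 L × 29/8 × 1000 mL/L ÷ 240 mL/cup ≈ 22.7 cup
milk: (3 tbsp + 2 tsp = 11/3 tbsp) × 29/8 ÷ 16 tbsp/cup × 245 g/cup ≈ 203.5 g
plain yogurt: 400 mL × 29/8 ÷ 240 mL/cup × 245 g/cup ≈ 1480.2 g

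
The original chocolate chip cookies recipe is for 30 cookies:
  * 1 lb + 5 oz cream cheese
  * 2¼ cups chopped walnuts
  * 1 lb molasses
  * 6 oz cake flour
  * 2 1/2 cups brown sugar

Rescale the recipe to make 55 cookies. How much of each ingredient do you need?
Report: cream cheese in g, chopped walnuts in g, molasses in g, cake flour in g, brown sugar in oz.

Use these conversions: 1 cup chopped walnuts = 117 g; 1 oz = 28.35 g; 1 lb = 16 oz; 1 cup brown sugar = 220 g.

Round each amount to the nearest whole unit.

Scaling factor: 55/30 = 11/6.
cream cheese: (1 lb + 5 oz = 1.3125 lb) × 11/6 × 16 oz/lb × 28.35 g/oz ≈ 1091 g
chopped walnuts: 2.25 cup × 11/6 × 117 g/cup ≈ 483 g
molasses: 1 lb × 11/6 × 16 oz/lb × 28.35 g/oz ≈ 832 g
cake flour: 6 oz × 11/6 × 28.35 g/oz ≈ 312 g
brown sugar: 2.5 cup × 11/6 × 220 g/cup ÷ 28.35 g/oz ≈ 36 oz

cream cheese: 1091 g; chopped walnuts: 483 g; molasses: 832 g; cake flour: 312 g; brown sugar: 36 oz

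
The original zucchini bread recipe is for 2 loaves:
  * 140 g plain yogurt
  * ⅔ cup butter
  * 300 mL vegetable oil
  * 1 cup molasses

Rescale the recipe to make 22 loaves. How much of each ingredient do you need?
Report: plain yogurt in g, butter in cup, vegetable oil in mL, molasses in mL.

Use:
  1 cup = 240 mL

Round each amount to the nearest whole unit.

Scaling factor: 22/2 = 11.
plain yogurt: 140 g × 11 = 1540 g
butter: 2/3 cup × 11 ≈ 7 cup
vegetable oil: 300 mL × 11 = 3300 mL
molasses: 1 cup × 11 × 240 mL/cup = 2640 mL

plain yogurt: 1540 g; butter: 7 cup; vegetable oil: 3300 mL; molasses: 2640 mL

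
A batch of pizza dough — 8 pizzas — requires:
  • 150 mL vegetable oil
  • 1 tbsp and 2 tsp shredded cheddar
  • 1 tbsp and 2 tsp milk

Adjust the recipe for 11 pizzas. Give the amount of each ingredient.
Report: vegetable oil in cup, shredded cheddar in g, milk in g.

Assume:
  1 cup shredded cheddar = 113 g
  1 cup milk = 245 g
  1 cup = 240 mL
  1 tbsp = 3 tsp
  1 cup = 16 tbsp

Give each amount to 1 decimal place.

Scaling factor: 11/8 = 1.375.
vegetable oil: 150 mL × 11/8 ÷ 240 mL/cup ≈ 0.9 cup
shredded cheddar: (1 tbsp + 2 tsp = 5/3 tbsp) × 11/8 ÷ 16 tbsp/cup × 113 g/cup ≈ 16.2 g
milk: (1 tbsp + 2 tsp = 5/3 tbsp) × 11/8 ÷ 16 tbsp/cup × 245 g/cup ≈ 35.1 g

vegetable oil: 0.9 cup; shredded cheddar: 16.2 g; milk: 35.1 g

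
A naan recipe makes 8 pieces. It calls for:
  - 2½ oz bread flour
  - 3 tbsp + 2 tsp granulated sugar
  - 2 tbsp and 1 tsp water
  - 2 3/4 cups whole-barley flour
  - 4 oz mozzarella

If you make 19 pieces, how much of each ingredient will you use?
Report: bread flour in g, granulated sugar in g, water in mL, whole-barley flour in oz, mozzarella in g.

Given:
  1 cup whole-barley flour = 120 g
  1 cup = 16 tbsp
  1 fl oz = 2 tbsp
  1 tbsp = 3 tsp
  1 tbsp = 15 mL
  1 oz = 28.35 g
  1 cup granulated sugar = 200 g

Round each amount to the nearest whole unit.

Scaling factor: 19/8 = 2.375.
bread flour: 2.5 oz × 19/8 × 28.35 g/oz ≈ 168 g
granulated sugar: (3 tbsp + 2 tsp = 11/3 tbsp) × 19/8 ÷ 16 tbsp/cup × 200 g/cup ≈ 109 g
water: (2 tbsp + 1 tsp = 7/3 tbsp) × 19/8 × 15 mL/tbsp ≈ 83 mL
whole-barley flour: 2.75 cup × 19/8 × 120 g/cup ÷ 28.35 g/oz ≈ 28 oz
mozzarella: 4 oz × 19/8 × 28.35 g/oz ≈ 269 g

bread flour: 168 g; granulated sugar: 109 g; water: 83 mL; whole-barley flour: 28 oz; mozzarella: 269 g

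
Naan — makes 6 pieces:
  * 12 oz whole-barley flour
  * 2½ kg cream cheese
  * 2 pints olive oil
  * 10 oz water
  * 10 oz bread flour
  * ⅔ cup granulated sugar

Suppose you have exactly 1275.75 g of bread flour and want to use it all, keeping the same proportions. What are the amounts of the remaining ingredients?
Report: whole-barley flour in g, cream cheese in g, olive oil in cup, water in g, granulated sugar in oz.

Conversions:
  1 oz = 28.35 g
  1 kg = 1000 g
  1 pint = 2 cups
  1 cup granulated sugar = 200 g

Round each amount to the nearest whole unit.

whole-barley flour: 1531 g; cream cheese: 11250 g; olive oil: 18 cup; water: 1276 g; granulated sugar: 21 oz

The original recipe has 283.5 g of bread flour, so the scaling factor is 1275.75 ÷ 283.5 = 9/2 = 4.5.
whole-barley flour: 12 oz × 9/2 × 28.35 g/oz ≈ 1531 g
cream cheese: 2.5 kg × 9/2 × 1000 g/kg = 11250 g
olive oil: 2 pint × 9/2 × 2 cup/pint = 18 cup
water: 10 oz × 9/2 × 28.35 g/oz ≈ 1276 g
granulated sugar: 2/3 cup × 9/2 × 200 g/cup ÷ 28.35 g/oz ≈ 21 oz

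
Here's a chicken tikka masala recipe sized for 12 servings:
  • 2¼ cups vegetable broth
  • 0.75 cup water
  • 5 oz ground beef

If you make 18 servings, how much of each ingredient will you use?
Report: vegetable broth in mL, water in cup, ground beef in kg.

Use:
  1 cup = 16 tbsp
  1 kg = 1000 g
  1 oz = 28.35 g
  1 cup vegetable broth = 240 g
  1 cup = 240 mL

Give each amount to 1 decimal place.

vegetable broth: 810.0 mL; water: 1.1 cup; ground beef: 0.2 kg

Scaling factor: 18/12 = 3/2 = 1.5.
vegetable broth: 2.25 cup × 3/2 × 240 mL/cup = 810.0 mL
water: 0.75 cup × 3/2 ≈ 1.1 cup
ground beef: 5 oz × 3/2 × 28.35 g/oz ÷ 1000 g/kg ≈ 0.2 kg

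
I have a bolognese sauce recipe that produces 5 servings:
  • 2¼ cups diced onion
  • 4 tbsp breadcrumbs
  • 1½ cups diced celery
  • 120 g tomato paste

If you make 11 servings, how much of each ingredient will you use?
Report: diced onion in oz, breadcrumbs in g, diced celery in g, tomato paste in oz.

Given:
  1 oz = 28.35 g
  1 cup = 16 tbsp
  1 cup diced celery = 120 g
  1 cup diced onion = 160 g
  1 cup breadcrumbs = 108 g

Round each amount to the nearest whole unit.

diced onion: 28 oz; breadcrumbs: 59 g; diced celery: 396 g; tomato paste: 9 oz

Scaling factor: 11/5 = 2.2.
diced onion: 2.25 cup × 11/5 × 160 g/cup ÷ 28.35 g/oz ≈ 28 oz
breadcrumbs: 4 tbsp × 11/5 ÷ 16 tbsp/cup × 108 g/cup ≈ 59 g
diced celery: 1.5 cup × 11/5 × 120 g/cup = 396 g
tomato paste: 120 g × 11/5 ÷ 28.35 g/oz ≈ 9 oz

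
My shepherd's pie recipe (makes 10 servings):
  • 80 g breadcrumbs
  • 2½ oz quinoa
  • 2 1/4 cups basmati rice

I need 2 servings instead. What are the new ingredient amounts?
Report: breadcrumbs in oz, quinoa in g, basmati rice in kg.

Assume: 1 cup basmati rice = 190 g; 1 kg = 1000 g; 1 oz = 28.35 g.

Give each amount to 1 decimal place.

Scaling factor: 2/10 = 1/5 = 0.2.
breadcrumbs: 80 g × 1/5 ÷ 28.35 g/oz ≈ 0.6 oz
quinoa: 2.5 oz × 1/5 × 28.35 g/oz ≈ 14.2 g
basmati rice: 2.25 cup × 1/5 × 190 g/cup ÷ 1000 g/kg ≈ 0.1 kg

breadcrumbs: 0.6 oz; quinoa: 14.2 g; basmati rice: 0.1 kg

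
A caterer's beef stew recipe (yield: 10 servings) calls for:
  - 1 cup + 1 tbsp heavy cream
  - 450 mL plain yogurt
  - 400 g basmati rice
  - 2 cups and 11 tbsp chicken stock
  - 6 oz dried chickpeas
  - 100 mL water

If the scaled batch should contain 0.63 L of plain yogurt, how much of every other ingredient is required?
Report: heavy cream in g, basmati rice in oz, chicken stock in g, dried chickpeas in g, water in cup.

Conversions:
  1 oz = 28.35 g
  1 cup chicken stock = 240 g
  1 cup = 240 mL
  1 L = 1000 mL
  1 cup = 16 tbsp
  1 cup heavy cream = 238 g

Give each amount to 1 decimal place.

heavy cream: 354.0 g; basmati rice: 19.8 oz; chicken stock: 903.0 g; dried chickpeas: 238.1 g; water: 0.6 cup

The original recipe has 0.45 L of plain yogurt, so the scaling factor is 0.63 ÷ 0.45 = 7/5 = 1.4.
heavy cream: (1 cup + 1 tbsp = 1.0625 cup) × 7/5 × 238 g/cup ≈ 354.0 g
basmati rice: 400 g × 7/5 ÷ 28.35 g/oz ≈ 19.8 oz
chicken stock: (2 cup + 11 tbsp = 2.6875 cup) × 7/5 × 240 g/cup = 903.0 g
dried chickpeas: 6 oz × 7/5 × 28.35 g/oz ≈ 238.1 g
water: 100 mL × 7/5 ÷ 240 mL/cup ≈ 0.6 cup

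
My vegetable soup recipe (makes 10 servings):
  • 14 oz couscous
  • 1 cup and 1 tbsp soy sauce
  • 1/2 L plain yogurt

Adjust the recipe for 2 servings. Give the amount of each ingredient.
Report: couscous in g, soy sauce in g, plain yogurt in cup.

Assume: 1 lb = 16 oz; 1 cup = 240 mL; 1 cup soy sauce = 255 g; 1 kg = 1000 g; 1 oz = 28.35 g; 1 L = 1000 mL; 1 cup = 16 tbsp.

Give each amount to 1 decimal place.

Scaling factor: 2/10 = 1/5 = 0.2.
couscous: 14 oz × 1/5 × 28.35 g/oz ≈ 79.4 g
soy sauce: (1 cup + 1 tbsp = 1.0625 cup) × 1/5 × 255 g/cup ≈ 54.2 g
plain yogurt: 0.5 L × 1/5 × 1000 mL/L ÷ 240 mL/cup ≈ 0.4 cup

couscous: 79.4 g; soy sauce: 54.2 g; plain yogurt: 0.4 cup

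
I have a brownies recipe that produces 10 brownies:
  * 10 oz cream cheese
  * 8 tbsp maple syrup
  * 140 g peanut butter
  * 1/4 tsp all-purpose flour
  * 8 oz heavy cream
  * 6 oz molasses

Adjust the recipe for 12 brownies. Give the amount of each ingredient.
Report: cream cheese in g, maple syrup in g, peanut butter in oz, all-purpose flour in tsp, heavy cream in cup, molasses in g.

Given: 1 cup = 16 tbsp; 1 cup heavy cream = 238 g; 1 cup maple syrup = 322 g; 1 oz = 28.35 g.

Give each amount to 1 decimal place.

cream cheese: 340.2 g; maple syrup: 193.2 g; peanut butter: 5.9 oz; all-purpose flour: 0.3 tsp; heavy cream: 1.1 cup; molasses: 204.1 g

Scaling factor: 12/10 = 6/5 = 1.2.
cream cheese: 10 oz × 6/5 × 28.35 g/oz = 340.2 g
maple syrup: 8 tbsp × 6/5 ÷ 16 tbsp/cup × 322 g/cup = 193.2 g
peanut butter: 140 g × 6/5 ÷ 28.35 g/oz ≈ 5.9 oz
all-purpose flour: 0.25 tsp × 6/5 = 0.3 tsp
heavy cream: 8 oz × 6/5 × 28.35 g/oz ÷ 238 g/cup ≈ 1.1 cup
molasses: 6 oz × 6/5 × 28.35 g/oz ≈ 204.1 g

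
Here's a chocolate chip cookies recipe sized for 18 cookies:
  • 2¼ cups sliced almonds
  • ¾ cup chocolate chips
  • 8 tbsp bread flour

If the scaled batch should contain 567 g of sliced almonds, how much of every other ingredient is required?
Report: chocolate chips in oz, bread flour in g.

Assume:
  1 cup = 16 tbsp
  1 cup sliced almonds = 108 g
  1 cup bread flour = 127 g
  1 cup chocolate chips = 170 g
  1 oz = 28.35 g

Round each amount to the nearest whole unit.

chocolate chips: 10 oz; bread flour: 148 g

The original recipe has 243 g of sliced almonds, so the scaling factor is 567 ÷ 243 = 7/3.
chocolate chips: 0.75 cup × 7/3 × 170 g/cup ÷ 28.35 g/oz ≈ 10 oz
bread flour: 8 tbsp × 7/3 ÷ 16 tbsp/cup × 127 g/cup ≈ 148 g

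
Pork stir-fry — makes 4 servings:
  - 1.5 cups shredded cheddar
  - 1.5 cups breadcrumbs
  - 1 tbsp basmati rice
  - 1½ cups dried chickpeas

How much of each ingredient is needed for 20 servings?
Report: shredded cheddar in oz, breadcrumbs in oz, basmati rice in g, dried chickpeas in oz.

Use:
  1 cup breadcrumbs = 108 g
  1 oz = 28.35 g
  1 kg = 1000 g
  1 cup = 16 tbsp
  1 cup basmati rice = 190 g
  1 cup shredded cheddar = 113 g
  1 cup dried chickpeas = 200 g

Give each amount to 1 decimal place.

shredded cheddar: 29.9 oz; breadcrumbs: 28.6 oz; basmati rice: 59.4 g; dried chickpeas: 52.9 oz

Scaling factor: 20/4 = 5.
shredded cheddar: 1.5 cup × 5 × 113 g/cup ÷ 28.35 g/oz ≈ 29.9 oz
breadcrumbs: 1.5 cup × 5 × 108 g/cup ÷ 28.35 g/oz ≈ 28.6 oz
basmati rice: 1 tbsp × 5 ÷ 16 tbsp/cup × 190 g/cup ≈ 59.4 g
dried chickpeas: 1.5 cup × 5 × 200 g/cup ÷ 28.35 g/oz ≈ 52.9 oz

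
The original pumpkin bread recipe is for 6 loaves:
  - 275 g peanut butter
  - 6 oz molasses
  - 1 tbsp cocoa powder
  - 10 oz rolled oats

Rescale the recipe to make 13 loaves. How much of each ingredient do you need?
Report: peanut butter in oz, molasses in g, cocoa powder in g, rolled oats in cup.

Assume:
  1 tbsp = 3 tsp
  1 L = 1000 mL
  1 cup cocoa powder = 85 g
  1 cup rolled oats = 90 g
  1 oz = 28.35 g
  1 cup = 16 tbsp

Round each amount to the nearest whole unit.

peanut butter: 21 oz; molasses: 369 g; cocoa powder: 12 g; rolled oats: 7 cup

Scaling factor: 13/6.
peanut butter: 275 g × 13/6 ÷ 28.35 g/oz ≈ 21 oz
molasses: 6 oz × 13/6 × 28.35 g/oz ≈ 369 g
cocoa powder: 1 tbsp × 13/6 ÷ 16 tbsp/cup × 85 g/cup ≈ 12 g
rolled oats: 10 oz × 13/6 × 28.35 g/oz ÷ 90 g/cup ≈ 7 cup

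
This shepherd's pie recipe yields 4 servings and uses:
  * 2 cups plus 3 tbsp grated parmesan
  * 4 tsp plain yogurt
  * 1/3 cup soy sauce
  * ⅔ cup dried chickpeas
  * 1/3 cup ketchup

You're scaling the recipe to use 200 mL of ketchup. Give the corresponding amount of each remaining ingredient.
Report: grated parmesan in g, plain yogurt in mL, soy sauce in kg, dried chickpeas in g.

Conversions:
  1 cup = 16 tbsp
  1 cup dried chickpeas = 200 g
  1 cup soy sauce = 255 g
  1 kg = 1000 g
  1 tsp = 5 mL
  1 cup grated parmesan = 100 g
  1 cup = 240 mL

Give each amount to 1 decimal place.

grated parmesan: 546.9 g; plain yogurt: 50.0 mL; soy sauce: 0.2 kg; dried chickpeas: 333.3 g

The original recipe has 80 mL of ketchup, so the scaling factor is 200 ÷ 80 = 5/2 = 2.5.
grated parmesan: (2 cup + 3 tbsp = 2.1875 cup) × 5/2 × 100 g/cup ≈ 546.9 g
plain yogurt: 4 tsp × 5/2 × 5 mL/tsp = 50.0 mL
soy sauce: 1/3 cup × 5/2 × 255 g/cup ÷ 1000 g/kg ≈ 0.2 kg
dried chickpeas: 2/3 cup × 5/2 × 200 g/cup ≈ 333.3 g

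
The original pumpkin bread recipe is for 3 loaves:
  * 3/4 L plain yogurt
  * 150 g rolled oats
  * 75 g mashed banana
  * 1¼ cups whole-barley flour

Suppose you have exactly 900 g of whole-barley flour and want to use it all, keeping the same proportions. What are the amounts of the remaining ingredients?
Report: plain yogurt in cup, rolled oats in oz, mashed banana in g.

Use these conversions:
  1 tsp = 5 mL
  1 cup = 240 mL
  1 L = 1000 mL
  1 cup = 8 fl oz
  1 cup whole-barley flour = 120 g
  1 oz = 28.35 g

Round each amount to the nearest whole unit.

plain yogurt: 19 cup; rolled oats: 32 oz; mashed banana: 450 g

The original recipe has 150 g of whole-barley flour, so the scaling factor is 900 ÷ 150 = 6.
plain yogurt: 0.75 L × 6 × 1000 mL/L ÷ 240 mL/cup ≈ 19 cup
rolled oats: 150 g × 6 ÷ 28.35 g/oz ≈ 32 oz
mashed banana: 75 g × 6 = 450 g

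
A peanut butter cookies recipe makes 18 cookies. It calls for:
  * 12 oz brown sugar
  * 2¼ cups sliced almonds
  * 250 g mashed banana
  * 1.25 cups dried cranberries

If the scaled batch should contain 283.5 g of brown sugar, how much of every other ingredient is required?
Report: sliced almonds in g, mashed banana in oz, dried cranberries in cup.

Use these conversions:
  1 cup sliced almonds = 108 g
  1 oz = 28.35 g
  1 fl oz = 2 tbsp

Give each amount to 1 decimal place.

The original recipe has 340.2 g of brown sugar, so the scaling factor is 283.5 ÷ 340.2 = 5/6.
sliced almonds: 2.25 cup × 5/6 × 108 g/cup = 202.5 g
mashed banana: 250 g × 5/6 ÷ 28.35 g/oz ≈ 7.3 oz
dried cranberries: 1.25 cup × 5/6 ≈ 1.0 cup

sliced almonds: 202.5 g; mashed banana: 7.3 oz; dried cranberries: 1.0 cup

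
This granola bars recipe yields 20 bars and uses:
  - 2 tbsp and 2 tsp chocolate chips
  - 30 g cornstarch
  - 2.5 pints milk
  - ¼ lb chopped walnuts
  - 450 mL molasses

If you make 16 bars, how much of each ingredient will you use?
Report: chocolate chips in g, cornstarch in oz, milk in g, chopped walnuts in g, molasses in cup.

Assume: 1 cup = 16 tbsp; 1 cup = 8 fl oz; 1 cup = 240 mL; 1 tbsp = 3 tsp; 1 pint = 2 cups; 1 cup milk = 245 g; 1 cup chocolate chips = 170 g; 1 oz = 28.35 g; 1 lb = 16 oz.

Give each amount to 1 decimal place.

Scaling factor: 16/20 = 4/5 = 0.8.
chocolate chips: (2 tbsp + 2 tsp = 8/3 tbsp) × 4/5 ÷ 16 tbsp/cup × 170 g/cup ≈ 22.7 g
cornstarch: 30 g × 4/5 ÷ 28.35 g/oz ≈ 0.8 oz
milk: 2.5 pint × 4/5 × 2 cup/pint × 245 g/cup = 980.0 g
chopped walnuts: 0.25 lb × 4/5 × 16 oz/lb × 28.35 g/oz ≈ 90.7 g
molasses: 450 mL × 4/5 ÷ 240 mL/cup = 1.5 cup

chocolate chips: 22.7 g; cornstarch: 0.8 oz; milk: 980.0 g; chopped walnuts: 90.7 g; molasses: 1.5 cup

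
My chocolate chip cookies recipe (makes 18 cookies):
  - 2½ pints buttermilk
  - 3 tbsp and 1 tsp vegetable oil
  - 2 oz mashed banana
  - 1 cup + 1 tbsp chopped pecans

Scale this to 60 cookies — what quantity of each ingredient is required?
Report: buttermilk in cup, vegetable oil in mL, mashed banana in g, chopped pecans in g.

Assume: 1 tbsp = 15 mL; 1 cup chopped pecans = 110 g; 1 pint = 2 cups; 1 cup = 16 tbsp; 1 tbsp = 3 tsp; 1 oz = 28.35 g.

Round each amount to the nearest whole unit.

Scaling factor: 60/18 = 10/3.
buttermilk: 2.5 pint × 10/3 × 2 cup/pint ≈ 17 cup
vegetable oil: (3 tbsp + 1 tsp = 10/3 tbsp) × 10/3 × 15 mL/tbsp ≈ 167 mL
mashed banana: 2 oz × 10/3 × 28.35 g/oz = 189 g
chopped pecans: (1 cup + 1 tbsp = 1.0625 cup) × 10/3 × 110 g/cup ≈ 390 g

buttermilk: 17 cup; vegetable oil: 167 mL; mashed banana: 189 g; chopped pecans: 390 g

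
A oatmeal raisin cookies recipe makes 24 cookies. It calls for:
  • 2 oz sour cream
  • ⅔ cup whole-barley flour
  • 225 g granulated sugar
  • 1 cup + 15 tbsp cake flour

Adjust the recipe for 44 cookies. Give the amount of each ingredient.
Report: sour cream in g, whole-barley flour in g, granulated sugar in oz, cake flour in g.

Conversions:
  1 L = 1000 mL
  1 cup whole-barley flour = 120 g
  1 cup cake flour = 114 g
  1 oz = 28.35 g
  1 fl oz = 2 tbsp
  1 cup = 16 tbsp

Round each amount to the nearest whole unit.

Scaling factor: 44/24 = 11/6.
sour cream: 2 oz × 11/6 × 28.35 g/oz ≈ 104 g
whole-barley flour: 2/3 cup × 11/6 × 120 g/cup ≈ 147 g
granulated sugar: 225 g × 11/6 ÷ 28.35 g/oz ≈ 15 oz
cake flour: (1 cup + 15 tbsp = 1.9375 cup) × 11/6 × 114 g/cup ≈ 405 g

sour cream: 104 g; whole-barley flour: 147 g; granulated sugar: 15 oz; cake flour: 405 g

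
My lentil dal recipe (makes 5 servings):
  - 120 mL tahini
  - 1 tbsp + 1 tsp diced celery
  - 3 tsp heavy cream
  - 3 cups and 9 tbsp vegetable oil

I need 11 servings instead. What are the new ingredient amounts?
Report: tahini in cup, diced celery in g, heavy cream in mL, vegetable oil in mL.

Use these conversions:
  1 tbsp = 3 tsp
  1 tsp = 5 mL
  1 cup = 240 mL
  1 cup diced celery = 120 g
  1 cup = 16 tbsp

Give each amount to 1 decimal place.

Scaling factor: 11/5 = 2.2.
tahini: 120 mL × 11/5 ÷ 240 mL/cup = 1.1 cup
diced celery: (1 tbsp + 1 tsp = 4/3 tbsp) × 11/5 ÷ 16 tbsp/cup × 120 g/cup = 22.0 g
heavy cream: 3 tsp × 11/5 × 5 mL/tsp = 33.0 mL
vegetable oil: (3 cup + 9 tbsp = 3.5625 cup) × 11/5 × 240 mL/cup = 1881.0 mL

tahini: 1.1 cup; diced celery: 22.0 g; heavy cream: 33.0 mL; vegetable oil: 1881.0 mL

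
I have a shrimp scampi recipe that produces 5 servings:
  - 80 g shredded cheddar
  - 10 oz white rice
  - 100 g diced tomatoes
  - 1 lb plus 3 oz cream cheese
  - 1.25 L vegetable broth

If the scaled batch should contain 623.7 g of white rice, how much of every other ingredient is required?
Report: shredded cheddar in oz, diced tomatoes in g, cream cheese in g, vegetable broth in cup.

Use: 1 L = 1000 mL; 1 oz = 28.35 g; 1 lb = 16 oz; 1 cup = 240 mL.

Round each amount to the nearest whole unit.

shredded cheddar: 6 oz; diced tomatoes: 220 g; cream cheese: 1185 g; vegetable broth: 11 cup

The original recipe has 283.5 g of white rice, so the scaling factor is 623.7 ÷ 283.5 = 11/5 = 2.2.
shredded cheddar: 80 g × 11/5 ÷ 28.35 g/oz ≈ 6 oz
diced tomatoes: 100 g × 11/5 = 220 g
cream cheese: (1 lb + 3 oz = 1.1875 lb) × 11/5 × 16 oz/lb × 28.35 g/oz ≈ 1185 g
vegetable broth: 1.25 L × 11/5 × 1000 mL/L ÷ 240 mL/cup ≈ 11 cup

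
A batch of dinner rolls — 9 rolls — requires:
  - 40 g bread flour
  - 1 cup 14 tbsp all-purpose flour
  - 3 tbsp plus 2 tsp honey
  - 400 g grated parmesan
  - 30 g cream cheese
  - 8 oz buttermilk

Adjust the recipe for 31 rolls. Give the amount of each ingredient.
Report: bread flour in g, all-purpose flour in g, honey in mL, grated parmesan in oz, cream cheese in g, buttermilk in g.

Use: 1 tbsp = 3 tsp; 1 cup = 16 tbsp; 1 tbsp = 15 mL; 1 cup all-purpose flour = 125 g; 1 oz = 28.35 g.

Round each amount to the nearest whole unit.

Scaling factor: 31/9.
bread flour: 40 g × 31/9 ≈ 138 g
all-purpose flour: (1 cup + 14 tbsp = 1.875 cup) × 31/9 × 125 g/cup ≈ 807 g
honey: (3 tbsp + 2 tsp = 11/3 tbsp) × 31/9 × 15 mL/tbsp ≈ 189 mL
grated parmesan: 400 g × 31/9 ÷ 28.35 g/oz ≈ 49 oz
cream cheese: 30 g × 31/9 ≈ 103 g
buttermilk: 8 oz × 31/9 × 28.35 g/oz ≈ 781 g

bread flour: 138 g; all-purpose flour: 807 g; honey: 189 mL; grated parmesan: 49 oz; cream cheese: 103 g; buttermilk: 781 g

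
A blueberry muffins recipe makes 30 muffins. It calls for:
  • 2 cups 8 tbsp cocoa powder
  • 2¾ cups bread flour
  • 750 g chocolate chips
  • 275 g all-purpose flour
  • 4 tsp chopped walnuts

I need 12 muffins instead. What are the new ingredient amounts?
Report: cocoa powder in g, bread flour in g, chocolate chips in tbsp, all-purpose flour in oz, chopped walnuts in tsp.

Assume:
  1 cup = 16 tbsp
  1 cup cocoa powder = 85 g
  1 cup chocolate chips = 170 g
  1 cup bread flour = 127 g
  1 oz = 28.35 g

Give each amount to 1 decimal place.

Scaling factor: 12/30 = 2/5 = 0.4.
cocoa powder: (2 cup + 8 tbsp = 2.5 cup) × 2/5 × 85 g/cup = 85.0 g
bread flour: 2.75 cup × 2/5 × 127 g/cup = 139.7 g
chocolate chips: 750 g × 2/5 ÷ 170 g/cup × 16 tbsp/cup ≈ 28.2 tbsp
all-purpose flour: 275 g × 2/5 ÷ 28.35 g/oz ≈ 3.9 oz
chopped walnuts: 4 tsp × 2/5 = 1.6 tsp

cocoa powder: 85.0 g; bread flour: 139.7 g; chocolate chips: 28.2 tbsp; all-purpose flour: 3.9 oz; chopped walnuts: 1.6 tsp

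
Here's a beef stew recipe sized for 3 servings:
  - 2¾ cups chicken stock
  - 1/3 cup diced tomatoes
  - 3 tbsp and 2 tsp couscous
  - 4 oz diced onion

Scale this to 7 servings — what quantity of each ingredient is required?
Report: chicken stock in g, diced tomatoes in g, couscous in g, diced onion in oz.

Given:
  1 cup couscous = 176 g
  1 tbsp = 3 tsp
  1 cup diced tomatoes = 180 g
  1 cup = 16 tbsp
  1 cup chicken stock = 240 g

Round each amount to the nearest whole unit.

Scaling factor: 7/3.
chicken stock: 2.75 cup × 7/3 × 240 g/cup = 1540 g
diced tomatoes: 1/3 cup × 7/3 × 180 g/cup = 140 g
couscous: (3 tbsp + 2 tsp = 11/3 tbsp) × 7/3 ÷ 16 tbsp/cup × 176 g/cup ≈ 94 g
diced onion: 4 oz × 7/3 ≈ 9 oz

chicken stock: 1540 g; diced tomatoes: 140 g; couscous: 94 g; diced onion: 9 oz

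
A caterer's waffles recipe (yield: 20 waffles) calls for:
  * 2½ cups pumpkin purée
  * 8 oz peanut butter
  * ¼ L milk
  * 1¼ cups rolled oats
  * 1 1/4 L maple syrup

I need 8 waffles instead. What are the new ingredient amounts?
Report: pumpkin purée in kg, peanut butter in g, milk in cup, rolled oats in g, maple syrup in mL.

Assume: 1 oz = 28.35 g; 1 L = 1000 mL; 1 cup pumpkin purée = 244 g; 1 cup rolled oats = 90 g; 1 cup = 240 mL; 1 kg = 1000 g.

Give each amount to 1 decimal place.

Scaling factor: 8/20 = 2/5 = 0.4.
pumpkin purée: 2.5 cup × 2/5 × 244 g/cup ÷ 1000 g/kg ≈ 0.2 kg
peanut butter: 8 oz × 2/5 × 28.35 g/oz ≈ 90.7 g
milk: 0.25 L × 2/5 × 1000 mL/L ÷ 240 mL/cup ≈ 0.4 cup
rolled oats: 1.25 cup × 2/5 × 90 g/cup = 45.0 g
maple syrup: 1.25 L × 2/5 × 1000 mL/L = 500.0 mL

pumpkin purée: 0.2 kg; peanut butter: 90.7 g; milk: 0.4 cup; rolled oats: 45.0 g; maple syrup: 500.0 mL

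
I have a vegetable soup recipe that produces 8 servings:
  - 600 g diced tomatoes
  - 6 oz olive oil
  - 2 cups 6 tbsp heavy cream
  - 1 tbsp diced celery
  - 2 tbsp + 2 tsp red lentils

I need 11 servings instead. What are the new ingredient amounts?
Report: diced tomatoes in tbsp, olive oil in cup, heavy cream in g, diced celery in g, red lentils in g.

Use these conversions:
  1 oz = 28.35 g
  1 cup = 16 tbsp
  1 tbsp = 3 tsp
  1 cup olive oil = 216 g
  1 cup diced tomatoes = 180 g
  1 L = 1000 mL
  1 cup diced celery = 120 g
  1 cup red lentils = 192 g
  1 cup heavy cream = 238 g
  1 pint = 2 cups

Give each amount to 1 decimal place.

Scaling factor: 11/8 = 1.375.
diced tomatoes: 600 g × 11/8 ÷ 180 g/cup × 16 tbsp/cup ≈ 73.3 tbsp
olive oil: 6 oz × 11/8 × 28.35 g/oz ÷ 216 g/cup ≈ 1.1 cup
heavy cream: (2 cup + 6 tbsp = 2.375 cup) × 11/8 × 238 g/cup ≈ 777.2 g
diced celery: 1 tbsp × 11/8 ÷ 16 tbsp/cup × 120 g/cup ≈ 10.3 g
red lentils: (2 tbsp + 2 tsp = 8/3 tbsp) × 11/8 ÷ 16 tbsp/cup × 192 g/cup = 44.0 g

diced tomatoes: 73.3 tbsp; olive oil: 1.1 cup; heavy cream: 777.2 g; diced celery: 10.3 g; red lentils: 44.0 g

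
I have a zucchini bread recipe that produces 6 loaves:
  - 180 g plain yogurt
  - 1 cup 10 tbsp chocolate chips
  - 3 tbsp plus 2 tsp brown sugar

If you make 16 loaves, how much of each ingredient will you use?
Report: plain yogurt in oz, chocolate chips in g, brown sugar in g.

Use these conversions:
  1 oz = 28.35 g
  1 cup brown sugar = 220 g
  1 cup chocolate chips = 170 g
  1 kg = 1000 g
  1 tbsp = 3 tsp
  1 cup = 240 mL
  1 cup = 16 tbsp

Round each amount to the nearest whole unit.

Scaling factor: 16/6 = 8/3.
plain yogurt: 180 g × 8/3 ÷ 28.35 g/oz ≈ 17 oz
chocolate chips: (1 cup + 10 tbsp = 1.625 cup) × 8/3 × 170 g/cup ≈ 737 g
brown sugar: (3 tbsp + 2 tsp = 11/3 tbsp) × 8/3 ÷ 16 tbsp/cup × 220 g/cup ≈ 134 g

plain yogurt: 17 oz; chocolate chips: 737 g; brown sugar: 134 g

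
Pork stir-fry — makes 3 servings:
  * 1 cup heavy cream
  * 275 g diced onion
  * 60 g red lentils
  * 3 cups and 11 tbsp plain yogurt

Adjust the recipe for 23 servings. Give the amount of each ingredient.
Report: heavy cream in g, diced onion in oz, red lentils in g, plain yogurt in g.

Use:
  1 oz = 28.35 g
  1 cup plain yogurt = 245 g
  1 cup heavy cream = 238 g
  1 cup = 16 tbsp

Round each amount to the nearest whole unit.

Scaling factor: 23/3.
heavy cream: 1 cup × 23/3 × 238 g/cup ≈ 1825 g
diced onion: 275 g × 23/3 ÷ 28.35 g/oz ≈ 74 oz
red lentils: 60 g × 23/3 = 460 g
plain yogurt: (3 cup + 11 tbsp = 3.6875 cup) × 23/3 × 245 g/cup ≈ 6926 g

heavy cream: 1825 g; diced onion: 74 oz; red lentils: 460 g; plain yogurt: 6926 g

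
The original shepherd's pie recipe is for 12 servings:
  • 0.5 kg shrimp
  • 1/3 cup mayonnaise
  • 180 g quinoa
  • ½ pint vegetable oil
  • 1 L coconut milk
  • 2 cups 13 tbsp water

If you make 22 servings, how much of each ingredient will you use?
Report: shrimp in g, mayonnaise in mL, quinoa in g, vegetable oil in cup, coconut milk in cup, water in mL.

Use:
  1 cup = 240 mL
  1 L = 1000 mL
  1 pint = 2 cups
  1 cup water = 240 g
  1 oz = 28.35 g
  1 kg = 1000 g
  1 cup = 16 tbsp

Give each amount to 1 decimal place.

Scaling factor: 22/12 = 11/6.
shrimp: 0.5 kg × 11/6 × 1000 g/kg ≈ 916.7 g
mayonnaise: 1/3 cup × 11/6 × 240 mL/cup ≈ 146.7 mL
quinoa: 180 g × 11/6 = 330.0 g
vegetable oil: 0.5 pint × 11/6 × 2 cup/pint ≈ 1.8 cup
coconut milk: 1 L × 11/6 × 1000 mL/L ÷ 240 mL/cup ≈ 7.6 cup
water: (2 cup + 13 tbsp = 2.8125 cup) × 11/6 × 240 mL/cup = 1237.5 mL

shrimp: 916.7 g; mayonnaise: 146.7 mL; quinoa: 330.0 g; vegetable oil: 1.8 cup; coconut milk: 7.6 cup; water: 1237.5 mL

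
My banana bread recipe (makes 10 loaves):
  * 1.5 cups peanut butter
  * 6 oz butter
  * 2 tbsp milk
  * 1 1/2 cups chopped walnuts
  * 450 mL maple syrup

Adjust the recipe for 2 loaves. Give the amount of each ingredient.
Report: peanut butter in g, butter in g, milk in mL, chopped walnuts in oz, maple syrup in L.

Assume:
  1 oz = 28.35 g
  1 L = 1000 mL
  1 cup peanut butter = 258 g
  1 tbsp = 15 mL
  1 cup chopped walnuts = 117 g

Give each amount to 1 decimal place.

Scaling factor: 2/10 = 1/5 = 0.2.
peanut butter: 1.5 cup × 1/5 × 258 g/cup = 77.4 g
butter: 6 oz × 1/5 × 28.35 g/oz ≈ 34.0 g
milk: 2 tbsp × 1/5 × 15 mL/tbsp = 6.0 mL
chopped walnuts: 1.5 cup × 1/5 × 117 g/cup ÷ 28.35 g/oz ≈ 1.2 oz
maple syrup: 450 mL × 1/5 ÷ 1000 mL/L ≈ 0.1 L

peanut butter: 77.4 g; butter: 34.0 g; milk: 6.0 mL; chopped walnuts: 1.2 oz; maple syrup: 0.1 L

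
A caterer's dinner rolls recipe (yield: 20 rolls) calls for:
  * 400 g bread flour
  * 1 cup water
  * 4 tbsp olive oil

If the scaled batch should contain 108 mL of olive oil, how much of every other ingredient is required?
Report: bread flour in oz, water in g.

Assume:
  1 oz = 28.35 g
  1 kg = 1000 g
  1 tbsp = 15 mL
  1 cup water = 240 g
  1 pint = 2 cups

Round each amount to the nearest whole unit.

bread flour: 25 oz; water: 432 g

The original recipe has 60 mL of olive oil, so the scaling factor is 108 ÷ 60 = 9/5 = 1.8.
bread flour: 400 g × 9/5 ÷ 28.35 g/oz ≈ 25 oz
water: 1 cup × 9/5 × 240 g/cup = 432 g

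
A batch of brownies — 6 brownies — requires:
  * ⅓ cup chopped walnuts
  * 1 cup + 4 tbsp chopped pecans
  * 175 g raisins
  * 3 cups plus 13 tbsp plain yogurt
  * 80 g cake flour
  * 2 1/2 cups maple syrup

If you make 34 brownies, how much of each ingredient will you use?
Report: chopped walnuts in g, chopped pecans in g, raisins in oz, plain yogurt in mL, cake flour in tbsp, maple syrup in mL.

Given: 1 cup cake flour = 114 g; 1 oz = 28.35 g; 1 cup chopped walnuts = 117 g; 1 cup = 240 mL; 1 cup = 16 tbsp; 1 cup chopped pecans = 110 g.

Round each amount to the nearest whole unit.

Scaling factor: 34/6 = 17/3.
chopped walnuts: 1/3 cup × 17/3 × 117 g/cup = 221 g
chopped pecans: (1 cup + 4 tbsp = 1.25 cup) × 17/3 × 110 g/cup ≈ 779 g
raisins: 175 g × 17/3 ÷ 28.35 g/oz ≈ 35 oz
plain yogurt: (3 cup + 13 tbsp = 3.8125 cup) × 17/3 × 240 mL/cup = 5185 mL
cake flour: 80 g × 17/3 ÷ 114 g/cup × 16 tbsp/cup ≈ 64 tbsp
maple syrup: 2.5 cup × 17/3 × 240 mL/cup = 3400 mL

chopped walnuts: 221 g; chopped pecans: 779 g; raisins: 35 oz; plain yogurt: 5185 mL; cake flour: 64 tbsp; maple syrup: 3400 mL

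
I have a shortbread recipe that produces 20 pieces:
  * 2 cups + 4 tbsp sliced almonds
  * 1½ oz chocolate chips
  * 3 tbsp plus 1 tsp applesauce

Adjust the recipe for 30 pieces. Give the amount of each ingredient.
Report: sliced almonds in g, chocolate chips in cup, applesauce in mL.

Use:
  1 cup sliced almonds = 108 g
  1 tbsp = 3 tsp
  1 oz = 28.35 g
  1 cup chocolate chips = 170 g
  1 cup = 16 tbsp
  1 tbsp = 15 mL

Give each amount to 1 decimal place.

Scaling factor: 30/20 = 3/2 = 1.5.
sliced almonds: (2 cup + 4 tbsp = 2.25 cup) × 3/2 × 108 g/cup = 364.5 g
chocolate chips: 1.5 oz × 3/2 × 28.35 g/oz ÷ 170 g/cup ≈ 0.4 cup
applesauce: (3 tbsp + 1 tsp = 10/3 tbsp) × 3/2 × 15 mL/tbsp = 75.0 mL

sliced almonds: 364.5 g; chocolate chips: 0.4 cup; applesauce: 75.0 mL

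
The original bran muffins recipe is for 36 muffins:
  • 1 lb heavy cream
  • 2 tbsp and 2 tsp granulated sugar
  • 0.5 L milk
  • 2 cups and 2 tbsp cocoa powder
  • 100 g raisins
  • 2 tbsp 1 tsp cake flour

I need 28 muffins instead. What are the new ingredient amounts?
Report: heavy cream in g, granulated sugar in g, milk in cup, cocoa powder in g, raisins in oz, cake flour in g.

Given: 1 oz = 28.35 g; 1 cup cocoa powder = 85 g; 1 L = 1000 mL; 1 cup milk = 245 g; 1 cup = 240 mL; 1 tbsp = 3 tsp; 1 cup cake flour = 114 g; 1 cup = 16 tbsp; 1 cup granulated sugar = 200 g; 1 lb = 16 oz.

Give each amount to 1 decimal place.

Scaling factor: 28/36 = 7/9.
heavy cream: 1 lb × 7/9 × 16 oz/lb × 28.35 g/oz = 352.8 g
granulated sugar: (2 tbsp + 2 tsp = 8/3 tbsp) × 7/9 ÷ 16 tbsp/cup × 200 g/cup ≈ 25.9 g
milk: 0.5 L × 7/9 × 1000 mL/L ÷ 240 mL/cup ≈ 1.6 cup
cocoa powder: (2 cup + 2 tbsp = 2.125 cup) × 7/9 × 85 g/cup ≈ 140.5 g
raisins: 100 g × 7/9 ÷ 28.35 g/oz ≈ 2.7 oz
cake flour: (2 tbsp + 1 tsp = 7/3 tbsp) × 7/9 ÷ 16 tbsp/cup × 114 g/cup ≈ 12.9 g

heavy cream: 352.8 g; granulated sugar: 25.9 g; milk: 1.6 cup; cocoa powder: 140.5 g; raisins: 2.7 oz; cake flour: 12.9 g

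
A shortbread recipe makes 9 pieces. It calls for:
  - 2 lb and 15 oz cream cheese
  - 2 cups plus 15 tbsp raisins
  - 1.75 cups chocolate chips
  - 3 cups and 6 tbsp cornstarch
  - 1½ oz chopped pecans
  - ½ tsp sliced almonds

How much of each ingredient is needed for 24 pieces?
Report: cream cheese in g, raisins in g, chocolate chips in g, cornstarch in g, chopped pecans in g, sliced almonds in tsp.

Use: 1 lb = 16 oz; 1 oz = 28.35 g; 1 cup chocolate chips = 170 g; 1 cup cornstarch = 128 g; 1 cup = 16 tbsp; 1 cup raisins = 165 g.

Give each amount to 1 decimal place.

cream cheese: 3553.2 g; raisins: 1292.5 g; chocolate chips: 793.3 g; cornstarch: 1152.0 g; chopped pecans: 113.4 g; sliced almonds: 1.3 tsp

Scaling factor: 24/9 = 8/3.
cream cheese: (2 lb + 15 oz = 2.9375 lb) × 8/3 × 16 oz/lb × 28.35 g/oz = 3553.2 g
raisins: (2 cup + 15 tbsp = 2.9375 cup) × 8/3 × 165 g/cup = 1292.5 g
chocolate chips: 1.75 cup × 8/3 × 170 g/cup ≈ 793.3 g
cornstarch: (3 cup + 6 tbsp = 3.375 cup) × 8/3 × 128 g/cup = 1152.0 g
chopped pecans: 1.5 oz × 8/3 × 28.35 g/oz = 113.4 g
sliced almonds: 0.5 tsp × 8/3 ≈ 1.3 tsp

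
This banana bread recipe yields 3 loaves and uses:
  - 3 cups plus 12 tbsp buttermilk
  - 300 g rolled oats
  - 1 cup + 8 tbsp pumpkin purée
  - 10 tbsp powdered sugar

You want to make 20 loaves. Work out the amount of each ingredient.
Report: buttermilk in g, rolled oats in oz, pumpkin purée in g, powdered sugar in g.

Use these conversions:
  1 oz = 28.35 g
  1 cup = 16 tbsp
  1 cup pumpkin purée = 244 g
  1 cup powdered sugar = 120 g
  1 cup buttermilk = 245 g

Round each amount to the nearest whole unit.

Scaling factor: 20/3.
buttermilk: (3 cup + 12 tbsp = 3.75 cup) × 20/3 × 245 g/cup = 6125 g
rolled oats: 300 g × 20/3 ÷ 28.35 g/oz ≈ 71 oz
pumpkin purée: (1 cup + 8 tbsp = 1.5 cup) × 20/3 × 244 g/cup = 2440 g
powdered sugar: 10 tbsp × 20/3 ÷ 16 tbsp/cup × 120 g/cup = 500 g

buttermilk: 6125 g; rolled oats: 71 oz; pumpkin purée: 2440 g; powdered sugar: 500 g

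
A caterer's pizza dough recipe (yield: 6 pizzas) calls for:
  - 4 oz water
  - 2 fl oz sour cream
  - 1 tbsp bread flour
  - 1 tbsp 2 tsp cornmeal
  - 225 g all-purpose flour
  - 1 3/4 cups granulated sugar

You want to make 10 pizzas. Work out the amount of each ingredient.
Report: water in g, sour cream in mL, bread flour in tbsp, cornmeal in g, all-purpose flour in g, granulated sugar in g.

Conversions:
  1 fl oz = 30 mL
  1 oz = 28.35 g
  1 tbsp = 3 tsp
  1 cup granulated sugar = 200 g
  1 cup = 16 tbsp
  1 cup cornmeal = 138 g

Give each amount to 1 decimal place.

water: 189.0 g; sour cream: 100.0 mL; bread flour: 1.7 tbsp; cornmeal: 24.0 g; all-purpose flour: 375.0 g; granulated sugar: 583.3 g

Scaling factor: 10/6 = 5/3.
water: 4 oz × 5/3 × 28.35 g/oz = 189.0 g
sour cream: 2 fl oz × 5/3 × 30 mL/fl oz = 100.0 mL
bread flour: 1 tbsp × 5/3 ≈ 1.7 tbsp
cornmeal: (1 tbsp + 2 tsp = 5/3 tbsp) × 5/3 ÷ 16 tbsp/cup × 138 g/cup ≈ 24.0 g
all-purpose flour: 225 g × 5/3 = 375.0 g
granulated sugar: 1.75 cup × 5/3 × 200 g/cup ≈ 583.3 g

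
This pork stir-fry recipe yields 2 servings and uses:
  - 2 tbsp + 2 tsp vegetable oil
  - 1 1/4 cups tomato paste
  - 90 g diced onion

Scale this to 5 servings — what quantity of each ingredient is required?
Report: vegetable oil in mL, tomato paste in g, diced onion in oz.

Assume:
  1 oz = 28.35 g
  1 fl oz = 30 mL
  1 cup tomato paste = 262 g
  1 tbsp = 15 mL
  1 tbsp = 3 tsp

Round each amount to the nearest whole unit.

vegetable oil: 100 mL; tomato paste: 819 g; diced onion: 8 oz

Scaling factor: 5/2 = 2.5.
vegetable oil: (2 tbsp + 2 tsp = 8/3 tbsp) × 5/2 × 15 mL/tbsp = 100 mL
tomato paste: 1.25 cup × 5/2 × 262 g/cup ≈ 819 g
diced onion: 90 g × 5/2 ÷ 28.35 g/oz ≈ 8 oz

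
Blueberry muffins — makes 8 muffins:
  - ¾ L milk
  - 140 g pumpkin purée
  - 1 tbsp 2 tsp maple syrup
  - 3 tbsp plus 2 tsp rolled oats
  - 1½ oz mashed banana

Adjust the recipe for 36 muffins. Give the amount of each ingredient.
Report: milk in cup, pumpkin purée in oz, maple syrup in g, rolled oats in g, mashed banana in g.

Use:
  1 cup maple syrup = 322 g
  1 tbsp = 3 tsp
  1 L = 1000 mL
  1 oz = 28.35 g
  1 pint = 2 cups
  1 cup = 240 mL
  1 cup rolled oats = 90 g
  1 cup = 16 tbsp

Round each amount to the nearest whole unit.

milk: 14 cup; pumpkin purée: 22 oz; maple syrup: 151 g; rolled oats: 93 g; mashed banana: 191 g

Scaling factor: 36/8 = 9/2 = 4.5.
milk: 0.75 L × 9/2 × 1000 mL/L ÷ 240 mL/cup ≈ 14 cup
pumpkin purée: 140 g × 9/2 ÷ 28.35 g/oz ≈ 22 oz
maple syrup: (1 tbsp + 2 tsp = 5/3 tbsp) × 9/2 ÷ 16 tbsp/cup × 322 g/cup ≈ 151 g
rolled oats: (3 tbsp + 2 tsp = 11/3 tbsp) × 9/2 ÷ 16 tbsp/cup × 90 g/cup ≈ 93 g
mashed banana: 1.5 oz × 9/2 × 28.35 g/oz ≈ 191 g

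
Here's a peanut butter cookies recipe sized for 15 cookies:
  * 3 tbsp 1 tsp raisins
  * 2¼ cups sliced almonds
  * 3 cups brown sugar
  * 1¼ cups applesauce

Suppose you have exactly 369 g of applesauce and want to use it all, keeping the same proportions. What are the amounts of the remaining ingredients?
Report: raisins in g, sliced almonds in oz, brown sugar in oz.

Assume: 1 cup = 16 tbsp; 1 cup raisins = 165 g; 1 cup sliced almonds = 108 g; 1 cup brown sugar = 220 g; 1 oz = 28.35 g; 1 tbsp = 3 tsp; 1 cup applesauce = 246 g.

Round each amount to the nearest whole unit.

raisins: 41 g; sliced almonds: 10 oz; brown sugar: 28 oz

The original recipe has 307.5 g of applesauce, so the scaling factor is 369 ÷ 307.5 = 6/5 = 1.2.
raisins: (3 tbsp + 1 tsp = 10/3 tbsp) × 6/5 ÷ 16 tbsp/cup × 165 g/cup ≈ 41 g
sliced almonds: 2.25 cup × 6/5 × 108 g/cup ÷ 28.35 g/oz ≈ 10 oz
brown sugar: 3 cup × 6/5 × 220 g/cup ÷ 28.35 g/oz ≈ 28 oz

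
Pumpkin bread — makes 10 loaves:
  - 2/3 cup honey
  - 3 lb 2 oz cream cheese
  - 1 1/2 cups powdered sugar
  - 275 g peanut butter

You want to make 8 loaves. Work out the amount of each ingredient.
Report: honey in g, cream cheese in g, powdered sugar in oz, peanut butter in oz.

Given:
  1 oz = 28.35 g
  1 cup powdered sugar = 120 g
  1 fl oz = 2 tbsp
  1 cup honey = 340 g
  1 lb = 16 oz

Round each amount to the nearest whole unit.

honey: 181 g; cream cheese: 1134 g; powdered sugar: 5 oz; peanut butter: 8 oz

Scaling factor: 8/10 = 4/5 = 0.8.
honey: 2/3 cup × 4/5 × 340 g/cup ≈ 181 g
cream cheese: (3 lb + 2 oz = 3.125 lb) × 4/5 × 16 oz/lb × 28.35 g/oz = 1134 g
powdered sugar: 1.5 cup × 4/5 × 120 g/cup ÷ 28.35 g/oz ≈ 5 oz
peanut butter: 275 g × 4/5 ÷ 28.35 g/oz ≈ 8 oz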